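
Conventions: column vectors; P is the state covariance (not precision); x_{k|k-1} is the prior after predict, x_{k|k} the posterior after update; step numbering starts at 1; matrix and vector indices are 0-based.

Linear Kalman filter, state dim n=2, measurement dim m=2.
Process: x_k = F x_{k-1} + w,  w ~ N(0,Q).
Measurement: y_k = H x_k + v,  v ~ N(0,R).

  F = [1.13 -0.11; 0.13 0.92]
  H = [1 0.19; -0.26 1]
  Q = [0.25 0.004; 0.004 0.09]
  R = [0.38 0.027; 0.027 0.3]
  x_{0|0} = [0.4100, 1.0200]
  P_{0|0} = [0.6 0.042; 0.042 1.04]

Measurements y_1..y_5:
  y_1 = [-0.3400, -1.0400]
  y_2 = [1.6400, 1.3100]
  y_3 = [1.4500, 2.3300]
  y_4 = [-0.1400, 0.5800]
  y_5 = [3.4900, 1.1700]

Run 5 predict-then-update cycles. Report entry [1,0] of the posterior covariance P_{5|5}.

P_post[1,0] = 0.0264

step 1: x^-=[0.3511, 0.9917]  P^-=[1.0183 0.0300; 0.0300 0.9904]  S=[1.4454 -0.0211; -0.0211 1.3437]  K=[0.7060 -0.1637; 0.1616 0.7338]  nu=[-0.8795, -1.9404]  x^+=[0.0477, -0.5744]  P^+=[0.2569 0.0368; 0.0368 0.2341]
step 2: x^-=[0.1171, -0.5223]  P^-=[0.5717 0.0557; 0.0557 0.3013]  S=[0.9838 -0.0114; -0.0114 0.6109]  K=[0.5903 -0.1410; 0.1203 0.4716]  nu=[1.6222, 1.8627]  x^+=[0.8119, 0.5514]  P^+=[0.2149 0.0295; 0.0295 0.1524]
step 3: x^-=[0.8568, 0.6129]  P^-=[0.5189 0.0504; 0.0504 0.2297]  S=[0.9263 -0.0164; -0.0164 0.5386]  K=[0.5680 -0.1397; 0.1087 0.4055]  nu=[0.4768, 1.9399]  x^+=[0.8566, 1.4512]  P^+=[0.2069 0.0272; 0.0272 0.1317]
step 4: x^-=[0.8084, 1.4465]  P^-=[0.5090 0.0490; 0.0490 0.2114]  S=[0.9153 -0.0186; -0.0186 0.5204]  K=[0.5635 -0.1400; 0.1053 0.3856]  nu=[-1.2232, -0.6563]  x^+=[0.2110, 1.0647]  P^+=[0.2053 0.0266; 0.0266 0.1254]
step 5: x^-=[0.1214, 1.0069]  P^-=[0.5070 0.0487; 0.0487 0.2060]  S=[0.9130 -0.0194; -0.0194 0.5149]  K=[0.5625 -0.1402; 0.1043 0.3794]  nu=[3.1773, 0.1946]  x^+=[1.8814, 1.4121]  P^+=[0.2050 0.0264; 0.0264 0.1235]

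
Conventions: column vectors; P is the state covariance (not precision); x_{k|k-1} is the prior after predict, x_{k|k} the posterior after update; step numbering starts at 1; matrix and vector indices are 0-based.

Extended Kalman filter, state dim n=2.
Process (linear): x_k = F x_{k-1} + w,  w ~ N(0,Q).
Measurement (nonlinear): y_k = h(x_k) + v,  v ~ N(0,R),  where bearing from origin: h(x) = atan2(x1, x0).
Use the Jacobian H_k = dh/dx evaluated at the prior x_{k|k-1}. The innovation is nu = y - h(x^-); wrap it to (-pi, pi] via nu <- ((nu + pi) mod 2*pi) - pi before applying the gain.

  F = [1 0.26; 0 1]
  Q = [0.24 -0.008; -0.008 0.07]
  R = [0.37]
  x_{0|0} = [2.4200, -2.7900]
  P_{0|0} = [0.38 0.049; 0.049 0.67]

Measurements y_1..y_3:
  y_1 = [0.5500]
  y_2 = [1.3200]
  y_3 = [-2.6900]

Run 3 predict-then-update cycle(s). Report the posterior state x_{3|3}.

step 1: x^-=[1.6946, -2.7900]  P^-=[0.6908 0.2152; 0.2152 0.7400]  H_jac=[0.2618 0.1590]  S=[0.4540]  K=[0.4738; 0.3833]  nu=[1.5750]  x^+=[2.4408, -2.1863]  P^+=[0.5889 0.1328; 0.1328 0.6733]
step 2: x^-=[1.8723, -2.1863]  P^-=[0.9434 0.2998; 0.2998 0.7433]  H_jac=[0.2639 0.2260]  S=[0.5094]  K=[0.6217; 0.4850]  nu=[2.1826]  x^+=[3.2292, -1.1276]  P^+=[0.7465 0.1462; 0.1462 0.6234]
step 3: x^-=[2.9361, -1.1276]  P^-=[1.1047 0.3003; 0.3003 0.6934]  H_jac=[0.1140 0.2968]  S=[0.4658]  K=[0.4617; 0.5154]  nu=[-2.3233]  x^+=[1.8633, -2.3251]  P^+=[1.0054 0.1895; 0.1895 0.5697]

x_post = [1.8633, -2.3251]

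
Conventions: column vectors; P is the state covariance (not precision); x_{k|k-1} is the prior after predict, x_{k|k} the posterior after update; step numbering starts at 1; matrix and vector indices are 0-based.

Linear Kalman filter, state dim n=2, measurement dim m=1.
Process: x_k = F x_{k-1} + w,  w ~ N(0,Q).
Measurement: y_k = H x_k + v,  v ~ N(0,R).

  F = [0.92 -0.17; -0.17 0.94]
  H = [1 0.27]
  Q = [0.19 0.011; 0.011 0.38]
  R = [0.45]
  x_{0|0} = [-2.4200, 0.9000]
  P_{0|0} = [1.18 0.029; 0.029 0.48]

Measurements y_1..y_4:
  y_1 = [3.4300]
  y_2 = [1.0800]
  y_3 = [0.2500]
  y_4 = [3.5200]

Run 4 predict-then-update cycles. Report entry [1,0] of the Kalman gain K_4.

step 1: x^-=[-2.3794, 1.2574]  P^-=[1.1936 -0.2243; -0.2243 0.8290]  S=[1.5828]  K=[0.7158; -0.0003]  nu=[5.4699]  x^+=[1.5359, 1.2556]  P^+=[0.3826 -0.2240; -0.2240 0.8290]
step 2: x^-=[1.1996, 0.9192]  P^-=[0.6078 -0.3815; -0.3815 1.1951]  S=[0.9390]  K=[0.5376; -0.0626]  nu=[-0.3677]  x^+=[1.0019, 0.9422]  P^+=[0.3364 -0.3499; -0.3499 1.1914]
step 3: x^-=[0.7615, 0.7153]  P^-=[0.6186 -0.5447; -0.5447 1.5543]  S=[0.8878]  K=[0.5311; -0.1408]  nu=[-0.7047]  x^+=[0.3873, 0.8146]  P^+=[0.3681 -0.4783; -0.4783 1.5367]
step 4: x^-=[0.2178, 0.6999]  P^-=[0.6956 -0.7196; -0.7196 1.9013]  S=[0.8956]  K=[0.5597; -0.2302]  nu=[3.1132]  x^+=[1.9604, -0.0169]  P^+=[0.4150 -0.6041; -0.6041 1.8538]

K[1,0] = -0.2302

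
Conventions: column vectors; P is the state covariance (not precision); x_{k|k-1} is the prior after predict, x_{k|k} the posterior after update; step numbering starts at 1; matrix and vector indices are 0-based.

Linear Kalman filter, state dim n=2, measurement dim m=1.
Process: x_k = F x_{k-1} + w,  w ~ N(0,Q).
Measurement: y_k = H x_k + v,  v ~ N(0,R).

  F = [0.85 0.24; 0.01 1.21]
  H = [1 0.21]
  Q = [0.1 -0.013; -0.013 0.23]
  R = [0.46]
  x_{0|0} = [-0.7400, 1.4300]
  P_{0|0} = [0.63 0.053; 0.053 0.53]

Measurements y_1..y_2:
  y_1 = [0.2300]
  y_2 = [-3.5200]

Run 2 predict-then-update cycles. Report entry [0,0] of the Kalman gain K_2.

step 1: x^-=[-0.2858, 1.7229]  P^-=[0.6073 0.2009; 0.2009 1.0073]  S=[1.1961]  K=[0.5430; 0.3448]  nu=[0.1540]  x^+=[-0.2022, 1.7760]  P^+=[0.2546 -0.0231; -0.0231 0.8651]
step 2: x^-=[0.2544, 2.1469]  P^-=[0.3244 0.2166; 0.2166 1.4961]  S=[0.9413]  K=[0.3929; 0.5639]  nu=[-4.2252]  x^+=[-1.4058, -0.2355]  P^+=[0.1791 0.0081; 0.0081 1.1968]

K[0,0] = 0.3929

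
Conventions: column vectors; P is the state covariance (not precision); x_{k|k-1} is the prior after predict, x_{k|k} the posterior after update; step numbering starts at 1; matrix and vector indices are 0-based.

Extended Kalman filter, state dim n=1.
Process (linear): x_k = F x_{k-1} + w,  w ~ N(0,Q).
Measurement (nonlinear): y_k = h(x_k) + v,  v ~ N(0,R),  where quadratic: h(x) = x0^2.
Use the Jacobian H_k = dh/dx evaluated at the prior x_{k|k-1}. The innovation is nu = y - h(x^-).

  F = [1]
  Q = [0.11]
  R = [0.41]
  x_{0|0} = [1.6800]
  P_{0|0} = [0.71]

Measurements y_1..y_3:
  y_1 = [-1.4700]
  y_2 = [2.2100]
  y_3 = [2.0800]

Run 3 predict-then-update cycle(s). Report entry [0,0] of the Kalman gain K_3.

step 1: x^-=[1.6800]  P^-=[0.8200]  H_jac=[3.3600]  S=[9.6675]  K=[0.2850]  nu=[-4.2924]  x^+=[0.4567]  P^+=[0.0348]
step 2: x^-=[0.4567]  P^-=[0.1448]  H_jac=[0.9134]  S=[0.5308]  K=[0.2491]  nu=[2.0014]  x^+=[0.9553]  P^+=[0.1118]
step 3: x^-=[0.9553]  P^-=[0.2218]  H_jac=[1.9106]  S=[1.2198]  K=[0.3475]  nu=[1.1674]  x^+=[1.3609]  P^+=[0.0746]

K[0,0] = 0.3475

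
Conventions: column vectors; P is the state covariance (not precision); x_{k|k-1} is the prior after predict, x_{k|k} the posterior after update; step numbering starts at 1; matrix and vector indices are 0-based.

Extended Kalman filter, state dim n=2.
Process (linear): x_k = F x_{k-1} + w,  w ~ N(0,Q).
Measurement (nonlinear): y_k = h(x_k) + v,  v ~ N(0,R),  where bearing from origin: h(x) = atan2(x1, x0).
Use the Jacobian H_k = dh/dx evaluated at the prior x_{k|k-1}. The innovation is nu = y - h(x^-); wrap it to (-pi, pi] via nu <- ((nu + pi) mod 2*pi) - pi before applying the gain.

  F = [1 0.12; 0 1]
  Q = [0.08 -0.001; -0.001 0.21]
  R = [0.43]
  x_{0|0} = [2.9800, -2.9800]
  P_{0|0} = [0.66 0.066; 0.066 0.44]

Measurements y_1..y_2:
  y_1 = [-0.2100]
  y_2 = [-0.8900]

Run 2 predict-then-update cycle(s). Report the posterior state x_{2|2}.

step 1: x^-=[2.6224, -2.9800]  P^-=[0.7622 0.1178; 0.1178 0.6500]  H_jac=[0.1891 0.1664]  S=[0.4827]  K=[0.3392; 0.2703]  nu=[0.6391]  x^+=[2.8392, -2.8073]  P^+=[0.7066 0.0735; 0.0735 0.6147]
step 2: x^-=[2.5024, -2.8073]  P^-=[0.8131 0.1463; 0.1463 0.8247]  H_jac=[0.1985 0.1769]  S=[0.4981]  K=[0.3760; 0.3513]  nu=[-0.0472]  x^+=[2.4846, -2.8239]  P^+=[0.7427 0.0805; 0.0805 0.7633]

x_post = [2.4846, -2.8239]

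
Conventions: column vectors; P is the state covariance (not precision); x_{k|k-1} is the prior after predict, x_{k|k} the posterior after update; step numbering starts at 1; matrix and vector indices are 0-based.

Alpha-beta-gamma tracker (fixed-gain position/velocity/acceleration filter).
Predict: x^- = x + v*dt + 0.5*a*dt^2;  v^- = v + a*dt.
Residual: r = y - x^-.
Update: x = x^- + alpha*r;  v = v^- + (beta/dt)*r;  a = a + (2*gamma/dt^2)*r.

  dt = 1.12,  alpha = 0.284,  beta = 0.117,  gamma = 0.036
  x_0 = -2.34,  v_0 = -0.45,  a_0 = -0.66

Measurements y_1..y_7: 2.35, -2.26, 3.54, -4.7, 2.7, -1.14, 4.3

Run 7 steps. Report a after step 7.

step 1: x_pred=-3.2580  r=5.6080  x^+=-1.6653  v^+=-0.6034  a^+=-0.3381
step 2: x_pred=-2.5531  r=0.2931  x^+=-2.4699  v^+=-0.9514  a^+=-0.3213
step 3: x_pred=-3.7370  r=7.2770  x^+=-1.6703  v^+=-0.5511  a^+=0.0964
step 4: x_pred=-2.2271  r=-2.4729  x^+=-2.9294  v^+=-0.7015  a^+=-0.0455
step 5: x_pred=-3.7436  r=6.4436  x^+=-1.9136  v^+=-0.0793  a^+=0.3243
step 6: x_pred=-1.7991  r=0.6591  x^+=-1.6119  v^+=0.3527  a^+=0.3621
step 7: x_pred=-0.9897  r=5.2897  x^+=0.5126  v^+=1.3109  a^+=0.6658

a_post = 0.6658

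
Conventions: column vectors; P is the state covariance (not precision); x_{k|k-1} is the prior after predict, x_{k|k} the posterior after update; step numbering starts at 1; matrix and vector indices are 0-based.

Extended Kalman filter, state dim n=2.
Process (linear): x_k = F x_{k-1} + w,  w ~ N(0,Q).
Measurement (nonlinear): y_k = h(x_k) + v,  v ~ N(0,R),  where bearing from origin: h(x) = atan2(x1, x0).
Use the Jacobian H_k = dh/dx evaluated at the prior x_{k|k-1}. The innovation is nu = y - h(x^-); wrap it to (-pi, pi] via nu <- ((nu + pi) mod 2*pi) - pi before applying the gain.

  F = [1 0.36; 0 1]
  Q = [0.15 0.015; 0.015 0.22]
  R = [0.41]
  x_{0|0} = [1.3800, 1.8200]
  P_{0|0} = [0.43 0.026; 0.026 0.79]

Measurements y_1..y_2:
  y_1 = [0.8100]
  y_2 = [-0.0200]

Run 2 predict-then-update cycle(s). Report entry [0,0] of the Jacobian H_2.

step 1: x^-=[2.0352, 1.8200]  P^-=[0.7011 0.3254; 0.3254 1.0100]  H_jac=[-0.2441 0.2730]  S=[0.4837]  K=[-0.1702; 0.4058]  nu=[0.0804]  x^+=[2.0215, 1.8526]  P^+=[0.6871 0.3588; 0.3588 0.9303]
step 2: x^-=[2.6885, 1.8526]  P^-=[1.2160 0.7087; 0.7087 1.1503]  H_jac=[-0.1738 0.2522]  S=[0.4578]  K=[-0.0712; 0.3647]  nu=[-0.6234]  x^+=[2.7328, 1.6253]  P^+=[1.2137 0.7206; 0.7206 1.0895]

H_jac[0,0] = -0.1738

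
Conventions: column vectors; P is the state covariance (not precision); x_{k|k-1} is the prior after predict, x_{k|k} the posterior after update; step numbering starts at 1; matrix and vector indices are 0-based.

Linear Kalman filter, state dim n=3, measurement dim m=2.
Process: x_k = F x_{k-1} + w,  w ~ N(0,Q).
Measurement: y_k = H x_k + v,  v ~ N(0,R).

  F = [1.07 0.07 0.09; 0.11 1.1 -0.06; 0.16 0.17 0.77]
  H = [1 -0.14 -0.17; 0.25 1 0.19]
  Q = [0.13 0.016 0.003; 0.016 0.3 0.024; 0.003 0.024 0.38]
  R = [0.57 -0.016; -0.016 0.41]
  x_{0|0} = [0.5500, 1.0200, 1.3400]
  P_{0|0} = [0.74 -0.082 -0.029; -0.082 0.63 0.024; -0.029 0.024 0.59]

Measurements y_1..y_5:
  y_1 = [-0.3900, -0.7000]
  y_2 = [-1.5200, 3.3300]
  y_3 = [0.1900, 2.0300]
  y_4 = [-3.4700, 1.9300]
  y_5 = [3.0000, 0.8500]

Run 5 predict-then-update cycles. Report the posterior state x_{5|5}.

step 1: x^-=[0.7805, 1.1021, 1.2932]  P^-=[0.9675 0.0551 0.1396; 0.0551 1.0507 0.1295; 0.1396 0.1295 0.7616]  S=[1.5234 0.1025; 0.1025 1.6388]  K=[0.6037 0.1597; -0.1201 0.6721; -0.0180 0.1898]  nu=[-0.7964, -2.2429]  x^+=[-0.0584, -0.3098, 0.8819]  P^+=[0.3507 -0.0499 0.0951; -0.0499 0.3050 -0.0792; 0.0951 -0.0792 0.7028]
step 2: x^-=[-0.0048, -0.4001, 0.6171]  P^-=[0.5486 0.0051 0.1800; 0.0051 0.6730 -0.0141; 0.1800 -0.0141 0.8145]  S=[1.0920 0.0349; 0.0349 1.1610]  K=[0.4693 0.1379; -0.0980 0.5814; 0.0347 0.1588]  nu=[-1.4663, 3.6141]  x^+=[-0.1945, 1.8448, 1.1402]  P^+=[0.2815 -0.0468 0.1340; -0.0468 0.2740 -0.1178; 0.1340 -0.1178 0.7835]
step 3: x^-=[0.0236, 1.9394, 1.1604]  P^-=[0.4773 -0.0079 0.2039; -0.0079 0.6403 -0.0536; 0.2039 -0.0536 0.8593]  S=[1.0150 0.0189; 0.0189 1.1062]  K=[0.4348 0.1283; -0.0977 0.5695; 0.0616 0.1441]  nu=[0.6352, -0.1358]  x^+=[0.2823, 1.8000, 1.1800]  P^+=[0.2651 -0.0500 0.1549; -0.0500 0.2739 -0.1387; 0.1549 -0.1387 0.8321]
step 4: x^-=[0.5343, 1.9403, 1.2598]  P^-=[0.4622 -0.0170 0.2199; -0.0170 0.6418 -0.0727; 0.2199 -0.0727 0.8872]  S=[0.9969 0.0113; 0.0113 1.0974]  K=[0.4271 0.1234; -0.1013 0.5694; 0.0779 0.1366]  nu=[-3.5185, -0.3832]  x^+=[-1.0157, 2.0785, 0.9333]  P^+=[0.2624 -0.0536 0.1674; -0.0536 0.2771 -0.1506; 0.1674 -0.1506 0.8604]
step 5: x^-=[-0.8573, 2.1186, 0.9094]  P^-=[0.4611 -0.0233 0.2304; -0.0233 0.6462 -0.0832; 0.2304 -0.0832 0.9038]  S=[0.9941 0.0074; 0.0074 1.0963]  K=[0.4268 0.1209; -0.1045 0.5704; 0.0880 0.1327]  nu=[4.3085, -1.2270]  x^+=[0.8332, 0.9683, 1.1256]  P^+=[0.2632 -0.0563 0.1750; -0.0563 0.2795 -0.1573; 0.1750 -0.1573 0.8766]

x_post = [0.8332, 0.9683, 1.1256]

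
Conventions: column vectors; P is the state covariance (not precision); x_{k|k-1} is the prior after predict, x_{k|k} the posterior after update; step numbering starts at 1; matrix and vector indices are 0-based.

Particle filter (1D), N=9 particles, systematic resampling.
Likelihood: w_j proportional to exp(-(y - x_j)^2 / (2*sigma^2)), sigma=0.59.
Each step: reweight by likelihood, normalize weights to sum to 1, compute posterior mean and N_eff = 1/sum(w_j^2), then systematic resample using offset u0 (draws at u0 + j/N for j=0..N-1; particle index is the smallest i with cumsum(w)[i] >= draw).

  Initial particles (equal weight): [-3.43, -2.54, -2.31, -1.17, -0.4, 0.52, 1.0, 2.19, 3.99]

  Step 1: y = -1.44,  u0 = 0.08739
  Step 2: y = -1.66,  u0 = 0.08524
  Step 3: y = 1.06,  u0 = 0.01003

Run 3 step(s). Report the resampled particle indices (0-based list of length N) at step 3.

resampled_idx = [2, 2, 3, 4, 5, 5, 6, 7, 8]

step 1: w=[0.0021, 0.1077, 0.2065, 0.5516, 0.1295, 0.0025, 0.0001, 0.0000, 0.0000]  mean=-1.4535  Neff=2.6646  idx=[1, 2, 2, 3, 3, 3, 3, 3, 4]
step 2: w=[0.0649, 0.1077, 0.1077, 0.1399, 0.1399, 0.1399, 0.1399, 0.1399, 0.0202]  mean=-1.4889  Neff=7.9568  idx=[1, 2, 3, 3, 4, 5, 6, 7, 7]
step 3: w=[0.0000, 0.0000, 0.1429, 0.1429, 0.1429, 0.1429, 0.1429, 0.1429, 0.1429]  mean=-1.1700  Neff=7.0004  idx=[2, 2, 3, 4, 5, 5, 6, 7, 8]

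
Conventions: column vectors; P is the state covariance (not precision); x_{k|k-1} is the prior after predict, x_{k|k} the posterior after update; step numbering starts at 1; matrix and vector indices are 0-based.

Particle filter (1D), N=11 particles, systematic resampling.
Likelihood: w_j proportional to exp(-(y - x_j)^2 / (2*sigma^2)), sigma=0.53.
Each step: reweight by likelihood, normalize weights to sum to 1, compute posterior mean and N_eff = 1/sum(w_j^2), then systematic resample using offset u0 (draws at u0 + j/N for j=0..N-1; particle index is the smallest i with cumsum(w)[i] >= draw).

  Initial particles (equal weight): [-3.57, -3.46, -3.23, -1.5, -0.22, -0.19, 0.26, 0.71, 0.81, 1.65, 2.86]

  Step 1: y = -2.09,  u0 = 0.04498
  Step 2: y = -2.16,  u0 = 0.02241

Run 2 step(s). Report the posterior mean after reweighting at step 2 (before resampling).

post_mean = -1.5745

step 1: w=[0.0291, 0.0508, 0.1421, 0.7727, 0.0028, 0.0023, 0.0001, 0.0000, 0.0000, 0.0000, 0.0000]  mean=-1.8988  Neff=1.6109  idx=[1, 2, 3, 3, 3, 3, 3, 3, 3, 3, 3]
step 2: w=[0.0114, 0.0301, 0.1065, 0.1065, 0.1065, 0.1065, 0.1065, 0.1065, 0.1065, 0.1065, 0.1065]  mean=-1.5745  Neff=9.6986  idx=[1, 2, 3, 4, 5, 6, 6, 7, 8, 9, 10]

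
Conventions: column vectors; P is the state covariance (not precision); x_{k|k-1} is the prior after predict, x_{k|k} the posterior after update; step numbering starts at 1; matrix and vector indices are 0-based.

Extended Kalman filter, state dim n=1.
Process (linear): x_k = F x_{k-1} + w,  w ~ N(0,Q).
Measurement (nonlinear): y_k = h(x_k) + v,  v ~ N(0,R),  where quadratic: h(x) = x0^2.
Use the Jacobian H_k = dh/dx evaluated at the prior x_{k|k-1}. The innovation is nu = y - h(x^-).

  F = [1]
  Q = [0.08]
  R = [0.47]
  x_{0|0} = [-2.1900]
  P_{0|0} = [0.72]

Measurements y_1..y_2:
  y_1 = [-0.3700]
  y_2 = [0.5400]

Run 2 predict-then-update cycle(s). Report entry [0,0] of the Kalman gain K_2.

step 1: x^-=[-2.1900]  P^-=[0.8000]  H_jac=[-4.3800]  S=[15.8175]  K=[-0.2215]  nu=[-5.1661]  x^+=[-1.0456]  P^+=[0.0238]
step 2: x^-=[-1.0456]  P^-=[0.1038]  H_jac=[-2.0911]  S=[0.9238]  K=[-0.2349]  nu=[-0.5532]  x^+=[-0.9156]  P^+=[0.0528]

K[0,0] = -0.2349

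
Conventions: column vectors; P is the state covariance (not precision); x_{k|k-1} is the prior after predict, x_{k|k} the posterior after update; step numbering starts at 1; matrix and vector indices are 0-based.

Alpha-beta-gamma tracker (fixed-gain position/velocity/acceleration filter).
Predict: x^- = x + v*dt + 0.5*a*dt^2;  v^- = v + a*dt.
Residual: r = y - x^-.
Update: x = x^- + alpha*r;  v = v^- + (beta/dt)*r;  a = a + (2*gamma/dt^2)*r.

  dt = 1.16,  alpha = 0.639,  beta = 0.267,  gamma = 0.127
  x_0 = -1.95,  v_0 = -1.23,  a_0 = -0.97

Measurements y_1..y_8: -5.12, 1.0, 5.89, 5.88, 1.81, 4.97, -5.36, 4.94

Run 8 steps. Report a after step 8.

step 1: x_pred=-4.0294  r=-1.0906  x^+=-4.7263  v^+=-2.6062  a^+=-1.1759
step 2: x_pred=-8.5406  r=9.5406  x^+=-2.4442  v^+=-1.7742  a^+=0.6251
step 3: x_pred=-4.0817  r=9.9717  x^+=2.2902  v^+=1.2461  a^+=2.5074
step 4: x_pred=5.4226  r=0.4574  x^+=5.7149  v^+=4.2599  a^+=2.5937
step 5: x_pred=12.4014  r=-10.5914  x^+=5.6335  v^+=4.8307  a^+=0.5944
step 6: x_pred=11.6371  r=-6.6671  x^+=7.3768  v^+=3.9857  a^+=-0.6641
step 7: x_pred=11.5535  r=-16.9135  x^+=0.7458  v^+=-0.6776  a^+=-3.8567
step 8: x_pred=-2.6351  r=7.5751  x^+=2.2054  v^+=-3.4078  a^+=-2.4268

a_post = -2.4268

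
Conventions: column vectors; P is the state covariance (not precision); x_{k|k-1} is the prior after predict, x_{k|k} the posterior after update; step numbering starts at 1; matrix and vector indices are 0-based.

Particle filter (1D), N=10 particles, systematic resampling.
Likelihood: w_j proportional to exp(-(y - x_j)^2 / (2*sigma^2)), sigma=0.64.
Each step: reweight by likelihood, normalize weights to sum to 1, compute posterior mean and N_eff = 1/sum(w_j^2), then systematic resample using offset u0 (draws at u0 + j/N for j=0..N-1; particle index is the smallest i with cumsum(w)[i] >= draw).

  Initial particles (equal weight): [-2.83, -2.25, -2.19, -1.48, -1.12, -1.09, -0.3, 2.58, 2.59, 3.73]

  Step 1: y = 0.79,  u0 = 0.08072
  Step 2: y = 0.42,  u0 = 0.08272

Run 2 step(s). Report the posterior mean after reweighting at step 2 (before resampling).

post_mean = -0.3079

step 1: w=[0.0000, 0.0000, 0.0001, 0.0062, 0.0387, 0.0445, 0.7801, 0.0666, 0.0637, 0.0001]  mean=0.0019  Neff=1.6114  idx=[5, 6, 6, 6, 6, 6, 6, 6, 7, 8]
step 2: w=[0.0163, 0.1403, 0.1403, 0.1403, 0.1403, 0.1403, 0.1403, 0.1403, 0.0009, 0.0008]  mean=-0.3079  Neff=7.2458  idx=[1, 2, 2, 3, 4, 5, 5, 6, 7, 7]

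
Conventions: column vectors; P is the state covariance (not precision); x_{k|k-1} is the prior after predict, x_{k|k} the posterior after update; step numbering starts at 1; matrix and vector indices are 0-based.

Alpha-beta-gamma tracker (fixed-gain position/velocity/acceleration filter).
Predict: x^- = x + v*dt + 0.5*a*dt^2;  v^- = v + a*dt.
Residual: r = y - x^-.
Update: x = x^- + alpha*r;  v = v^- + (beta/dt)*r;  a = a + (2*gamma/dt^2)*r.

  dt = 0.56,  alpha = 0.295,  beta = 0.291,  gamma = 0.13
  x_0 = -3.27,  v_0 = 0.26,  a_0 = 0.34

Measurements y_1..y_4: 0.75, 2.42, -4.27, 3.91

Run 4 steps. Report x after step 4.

step 1: x_pred=-3.0711  r=3.8211  x^+=-1.9439  v^+=2.4360  a^+=3.5080
step 2: x_pred=-0.0297  r=2.4497  x^+=0.6930  v^+=5.6734  a^+=5.5390
step 3: x_pred=4.7386  r=-9.0086  x^+=2.0811  v^+=4.0940  a^+=-1.9299
step 4: x_pred=4.0711  r=-0.1611  x^+=4.0236  v^+=2.9295  a^+=-2.0635

x_post = 4.0236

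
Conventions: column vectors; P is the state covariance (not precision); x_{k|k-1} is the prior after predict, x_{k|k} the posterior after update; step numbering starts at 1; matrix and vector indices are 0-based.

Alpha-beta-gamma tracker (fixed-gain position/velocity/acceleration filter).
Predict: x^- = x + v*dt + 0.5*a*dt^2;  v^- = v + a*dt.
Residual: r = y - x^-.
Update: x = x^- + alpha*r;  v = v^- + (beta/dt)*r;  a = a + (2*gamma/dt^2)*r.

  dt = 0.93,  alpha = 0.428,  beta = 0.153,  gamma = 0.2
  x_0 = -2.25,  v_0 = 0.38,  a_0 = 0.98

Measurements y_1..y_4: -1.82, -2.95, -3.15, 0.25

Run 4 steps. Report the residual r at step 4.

resid = 1.9482

step 1: x_pred=-1.4728  r=-0.3472  x^+=-1.6214  v^+=1.2343  a^+=0.8194
step 2: x_pred=-0.1192  r=-2.8308  x^+=-1.3308  v^+=1.5306  a^+=-0.4898
step 3: x_pred=-0.1191  r=-3.0309  x^+=-1.4163  v^+=0.5765  a^+=-1.8915
step 4: x_pred=-1.6982  r=1.9482  x^+=-0.8644  v^+=-0.8621  a^+=-0.9905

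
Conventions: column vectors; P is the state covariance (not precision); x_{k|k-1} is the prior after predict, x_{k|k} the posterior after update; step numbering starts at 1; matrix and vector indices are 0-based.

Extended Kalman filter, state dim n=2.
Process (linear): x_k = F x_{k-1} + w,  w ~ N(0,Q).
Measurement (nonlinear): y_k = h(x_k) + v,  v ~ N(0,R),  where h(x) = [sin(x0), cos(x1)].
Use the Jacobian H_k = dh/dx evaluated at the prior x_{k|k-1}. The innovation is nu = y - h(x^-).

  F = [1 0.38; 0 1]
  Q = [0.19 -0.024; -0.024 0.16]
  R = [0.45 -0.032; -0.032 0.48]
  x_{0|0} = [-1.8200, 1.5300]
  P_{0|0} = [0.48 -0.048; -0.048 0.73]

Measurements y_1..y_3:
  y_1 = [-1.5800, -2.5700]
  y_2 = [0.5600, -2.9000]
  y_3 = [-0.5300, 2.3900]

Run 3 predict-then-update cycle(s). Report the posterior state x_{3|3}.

step 1: x^-=[-1.2386, 1.5300]  P^-=[0.7389 0.2054; 0.2054 0.8900]  H_jac=[0.3261 0.0000; 0.0000 -0.9992]  S=[0.5286 -0.0989; -0.0989 1.3685]  K=[0.4337 -0.1186; 0.0052 -0.6494]  nu=[-0.6347, -2.6108]  x^+=[-1.2042, 3.2222]  P^+=[0.6101 0.0709; 0.0709 0.3121]
step 2: x^-=[0.0203, 3.2222]  P^-=[0.8990 0.1655; 0.1655 0.4721]  H_jac=[0.9998 0.0000; 0.0000 0.0805]  S=[1.3486 -0.0187; -0.0187 0.4831]  K=[0.6672 0.0534; 0.1238 0.0835]  nu=[0.5397, -1.9032]  x^+=[0.2788, 3.1301]  P^+=[0.2986 0.0531; 0.0531 0.4485]
step 3: x^-=[1.4682, 3.1301]  P^-=[0.5937 0.1995; 0.1995 0.6085]  H_jac=[0.1024 0.0000; 0.0000 -0.0115]  S=[0.4562 -0.0322; -0.0322 0.4801]  K=[0.1335 0.0042; 0.0440 -0.0116]  nu=[-1.5247, 3.3899]  x^+=[1.2789, 3.0239]  P^+=[0.5856 0.1968; 0.1968 0.6075]

x_post = [1.2789, 3.0239]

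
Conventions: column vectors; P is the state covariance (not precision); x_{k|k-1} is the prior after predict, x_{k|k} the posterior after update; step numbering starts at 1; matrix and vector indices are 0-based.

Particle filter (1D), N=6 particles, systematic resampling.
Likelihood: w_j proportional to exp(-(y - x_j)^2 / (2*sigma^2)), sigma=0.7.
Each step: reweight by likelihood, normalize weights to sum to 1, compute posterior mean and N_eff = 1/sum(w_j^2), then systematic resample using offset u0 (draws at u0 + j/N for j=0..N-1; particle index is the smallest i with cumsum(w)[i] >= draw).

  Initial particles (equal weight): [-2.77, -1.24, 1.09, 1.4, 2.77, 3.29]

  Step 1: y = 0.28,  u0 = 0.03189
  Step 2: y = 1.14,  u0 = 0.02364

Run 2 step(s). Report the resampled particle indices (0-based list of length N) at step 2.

step 1: w=[0.0001, 0.1068, 0.5774, 0.3136, 0.0020, 0.0001]  mean=0.9418  Neff=2.2564  idx=[1, 2, 2, 2, 3, 3]
step 2: w=[0.0006, 0.2051, 0.2051, 0.2051, 0.1920, 0.1920]  mean=1.2075  Neff=5.0011  idx=[1, 1, 2, 3, 4, 5]

resampled_idx = [1, 1, 2, 3, 4, 5]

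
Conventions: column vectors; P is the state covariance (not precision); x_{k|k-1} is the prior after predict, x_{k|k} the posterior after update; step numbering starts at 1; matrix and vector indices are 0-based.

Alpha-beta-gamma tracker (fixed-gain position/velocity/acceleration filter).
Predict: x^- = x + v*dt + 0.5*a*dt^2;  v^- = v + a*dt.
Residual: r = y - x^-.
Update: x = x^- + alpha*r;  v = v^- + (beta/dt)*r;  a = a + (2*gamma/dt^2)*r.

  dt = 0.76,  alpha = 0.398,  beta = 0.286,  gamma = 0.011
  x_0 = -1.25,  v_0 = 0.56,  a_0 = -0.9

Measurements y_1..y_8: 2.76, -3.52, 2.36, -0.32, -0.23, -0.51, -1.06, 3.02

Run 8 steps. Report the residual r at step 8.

resid = 5.8428

step 1: x_pred=-1.0843  r=3.8443  x^+=0.4457  v^+=1.3227  a^+=-0.7536
step 2: x_pred=1.2333  r=-4.7533  x^+=-0.6585  v^+=-1.0388  a^+=-0.9346
step 3: x_pred=-1.7179  r=4.0779  x^+=-0.0949  v^+=-0.2145  a^+=-0.7793
step 4: x_pred=-0.4830  r=0.1630  x^+=-0.4181  v^+=-0.7455  a^+=-0.7731
step 5: x_pred=-1.2079  r=0.9779  x^+=-0.8187  v^+=-0.9650  a^+=-0.7358
step 6: x_pred=-1.7646  r=1.2546  x^+=-1.2653  v^+=-1.0521  a^+=-0.6881
step 7: x_pred=-2.2636  r=1.2036  x^+=-1.7846  v^+=-1.1221  a^+=-0.6422
step 8: x_pred=-2.8228  r=5.8428  x^+=-0.4974  v^+=0.5886  a^+=-0.4197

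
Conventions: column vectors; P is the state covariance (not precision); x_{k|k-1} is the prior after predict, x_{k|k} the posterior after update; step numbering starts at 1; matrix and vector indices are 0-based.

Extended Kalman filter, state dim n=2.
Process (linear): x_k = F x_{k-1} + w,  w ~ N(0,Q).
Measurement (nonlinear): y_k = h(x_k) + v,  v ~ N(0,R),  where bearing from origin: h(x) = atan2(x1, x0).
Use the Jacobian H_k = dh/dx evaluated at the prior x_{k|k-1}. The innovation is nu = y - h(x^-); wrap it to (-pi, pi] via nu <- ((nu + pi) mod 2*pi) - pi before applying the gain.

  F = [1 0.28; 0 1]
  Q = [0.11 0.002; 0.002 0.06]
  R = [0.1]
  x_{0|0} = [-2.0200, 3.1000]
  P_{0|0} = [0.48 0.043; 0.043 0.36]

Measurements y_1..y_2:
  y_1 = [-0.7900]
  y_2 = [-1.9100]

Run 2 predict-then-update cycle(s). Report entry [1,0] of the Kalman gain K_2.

K[1,0] = 0.2218

step 1: x^-=[-1.1520, 3.1000]  P^-=[0.6423 0.1458; 0.1458 0.4200]  H_jac=[-0.2834 -0.1053]  S=[0.1650]  K=[-1.1967; -0.5187]  nu=[-2.7166]  x^+=[2.0989, 4.5090]  P^+=[0.4061 0.0434; 0.0434 0.3756]
step 2: x^-=[3.3614, 4.5090]  P^-=[0.5698 0.1506; 0.1506 0.4356]  H_jac=[-0.1426 0.1063]  S=[0.1119]  K=[-0.5827; 0.2218]  nu=[-2.8402]  x^+=[5.0164, 3.8791]  P^+=[0.5318 0.1650; 0.1650 0.4301]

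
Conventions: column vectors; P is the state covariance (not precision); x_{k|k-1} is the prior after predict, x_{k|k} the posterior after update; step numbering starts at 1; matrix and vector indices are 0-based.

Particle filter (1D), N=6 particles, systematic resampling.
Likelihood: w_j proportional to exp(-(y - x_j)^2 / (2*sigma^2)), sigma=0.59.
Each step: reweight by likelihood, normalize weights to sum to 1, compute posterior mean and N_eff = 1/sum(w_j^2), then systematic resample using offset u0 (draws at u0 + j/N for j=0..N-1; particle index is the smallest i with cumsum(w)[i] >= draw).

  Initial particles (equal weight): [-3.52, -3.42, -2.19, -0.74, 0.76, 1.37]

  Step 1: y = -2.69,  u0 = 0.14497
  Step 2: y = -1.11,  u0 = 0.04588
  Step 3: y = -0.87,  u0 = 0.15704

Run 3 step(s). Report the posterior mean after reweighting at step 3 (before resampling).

post_mean = -2.1900

step 1: w=[0.2415, 0.3021, 0.4536, 0.0028, 0.0000, 0.0000]  mean=-2.8788  Neff=2.8139  idx=[0, 1, 1, 2, 2, 2]
step 2: w=[0.0004, 0.0008, 0.0008, 0.3326, 0.3326, 0.3326]  mean=-2.1926  Neff=3.0126  idx=[3, 3, 4, 4, 5, 5]
step 3: w=[0.1667, 0.1667, 0.1667, 0.1667, 0.1667, 0.1667]  mean=-2.1900  Neff=6.0000  idx=[0, 1, 2, 3, 4, 5]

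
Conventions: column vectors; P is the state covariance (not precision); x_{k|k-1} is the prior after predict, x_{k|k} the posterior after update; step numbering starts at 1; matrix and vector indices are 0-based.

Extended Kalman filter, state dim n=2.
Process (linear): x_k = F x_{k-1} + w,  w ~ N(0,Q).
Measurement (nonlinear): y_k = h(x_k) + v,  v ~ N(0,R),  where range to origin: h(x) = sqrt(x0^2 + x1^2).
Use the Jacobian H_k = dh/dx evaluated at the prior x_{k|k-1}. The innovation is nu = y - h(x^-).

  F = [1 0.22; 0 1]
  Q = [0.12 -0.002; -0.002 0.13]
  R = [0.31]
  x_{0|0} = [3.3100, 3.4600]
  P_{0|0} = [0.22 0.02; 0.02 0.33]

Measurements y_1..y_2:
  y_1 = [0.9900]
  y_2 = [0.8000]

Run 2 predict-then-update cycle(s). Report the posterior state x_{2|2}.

x_post = [1.6375, 0.7892]

step 1: x^-=[4.0712, 3.4600]  P^-=[0.3648 0.0906; 0.0906 0.4600]  H_jac=[0.7620 0.6476]  S=[0.8041]  K=[0.4186; 0.4563]  nu=[-4.3529]  x^+=[2.2490, 1.4737]  P^+=[0.2239 -0.0630; -0.0630 0.2926]
step 2: x^-=[2.5732, 1.4737]  P^-=[0.3303 -0.0006; -0.0006 0.4226]  H_jac=[0.8678 0.4970]  S=[0.6625]  K=[0.4321; 0.3161]  nu=[-2.1654]  x^+=[1.6375, 0.7892]  P^+=[0.2066 -0.0912; -0.0912 0.3563]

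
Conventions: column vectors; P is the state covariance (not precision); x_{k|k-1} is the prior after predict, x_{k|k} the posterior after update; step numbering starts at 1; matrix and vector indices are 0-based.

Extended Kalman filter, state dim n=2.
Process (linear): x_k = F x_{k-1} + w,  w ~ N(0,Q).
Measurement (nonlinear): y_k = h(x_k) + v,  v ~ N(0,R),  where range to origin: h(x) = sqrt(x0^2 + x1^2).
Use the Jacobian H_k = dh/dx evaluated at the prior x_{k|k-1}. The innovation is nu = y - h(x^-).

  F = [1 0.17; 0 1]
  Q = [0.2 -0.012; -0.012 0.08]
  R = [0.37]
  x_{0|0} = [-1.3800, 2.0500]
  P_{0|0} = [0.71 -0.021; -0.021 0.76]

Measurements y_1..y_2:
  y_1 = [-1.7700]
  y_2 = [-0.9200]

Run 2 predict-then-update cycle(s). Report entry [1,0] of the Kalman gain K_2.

step 1: x^-=[-1.0315, 2.0500]  P^-=[0.9248 0.0962; 0.0962 0.8400]  H_jac=[-0.4495 0.8933]  S=[1.1499]  K=[-0.2868; 0.6150]  nu=[-4.0649]  x^+=[0.1342, -0.4497]  P^+=[0.8303 0.2990; 0.2990 0.4052]
step 2: x^-=[0.0577, -0.4497]  P^-=[1.1436 0.3559; 0.3559 0.4852]  H_jac=[0.1273 -0.9919]  S=[0.7759]  K=[-0.2672; -0.5618]  nu=[-1.3734]  x^+=[0.4247, 0.3218]  P^+=[1.0882 0.2394; 0.2394 0.2403]

K[1,0] = -0.5618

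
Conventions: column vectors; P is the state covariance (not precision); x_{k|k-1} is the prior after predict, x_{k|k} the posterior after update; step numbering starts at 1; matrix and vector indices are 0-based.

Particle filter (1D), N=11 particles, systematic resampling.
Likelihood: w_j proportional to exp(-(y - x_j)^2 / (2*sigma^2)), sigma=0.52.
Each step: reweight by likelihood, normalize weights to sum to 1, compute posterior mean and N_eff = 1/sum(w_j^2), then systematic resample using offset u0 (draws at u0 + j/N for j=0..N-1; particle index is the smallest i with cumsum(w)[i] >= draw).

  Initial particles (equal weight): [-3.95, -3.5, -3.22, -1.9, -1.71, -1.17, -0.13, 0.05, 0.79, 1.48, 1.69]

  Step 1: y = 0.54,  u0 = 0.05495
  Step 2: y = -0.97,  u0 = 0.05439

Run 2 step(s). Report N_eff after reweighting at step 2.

step 1: w=[0.0000, 0.0000, 0.0000, 0.0000, 0.0000, 0.0020, 0.1934, 0.2845, 0.3951, 0.0866, 0.0384]  mean=0.4919  Neff=3.5285  idx=[6, 6, 7, 7, 7, 8, 8, 8, 8, 8, 10]
step 2: w=[0.2721, 0.2721, 0.1465, 0.1465, 0.1465, 0.0033, 0.0033, 0.0033, 0.0033, 0.0033, 0.0000]  mean=-0.0359  Neff=4.7058  idx=[0, 0, 0, 1, 1, 1, 2, 3, 3, 4, 4]

N_eff = 4.7058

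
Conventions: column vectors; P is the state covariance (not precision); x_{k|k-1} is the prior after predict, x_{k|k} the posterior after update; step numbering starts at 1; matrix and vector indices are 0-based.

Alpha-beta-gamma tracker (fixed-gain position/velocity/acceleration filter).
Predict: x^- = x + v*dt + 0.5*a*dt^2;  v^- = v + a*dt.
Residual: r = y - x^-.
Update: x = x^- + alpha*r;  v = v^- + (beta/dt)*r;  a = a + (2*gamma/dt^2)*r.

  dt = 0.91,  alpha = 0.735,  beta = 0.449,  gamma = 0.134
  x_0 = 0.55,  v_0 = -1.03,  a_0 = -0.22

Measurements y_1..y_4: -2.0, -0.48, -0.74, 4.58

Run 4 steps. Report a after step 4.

step 1: x_pred=-0.4784  r=-1.5216  x^+=-1.5968  v^+=-1.9810  a^+=-0.7124
step 2: x_pred=-3.6944  r=3.2144  x^+=-1.3318  v^+=-1.0433  a^+=0.3279
step 3: x_pred=-2.1455  r=1.4055  x^+=-1.1124  v^+=-0.0515  a^+=0.7827
step 4: x_pred=-0.8352  r=5.4152  x^+=3.1450  v^+=3.3327  a^+=2.5352

a_post = 2.5352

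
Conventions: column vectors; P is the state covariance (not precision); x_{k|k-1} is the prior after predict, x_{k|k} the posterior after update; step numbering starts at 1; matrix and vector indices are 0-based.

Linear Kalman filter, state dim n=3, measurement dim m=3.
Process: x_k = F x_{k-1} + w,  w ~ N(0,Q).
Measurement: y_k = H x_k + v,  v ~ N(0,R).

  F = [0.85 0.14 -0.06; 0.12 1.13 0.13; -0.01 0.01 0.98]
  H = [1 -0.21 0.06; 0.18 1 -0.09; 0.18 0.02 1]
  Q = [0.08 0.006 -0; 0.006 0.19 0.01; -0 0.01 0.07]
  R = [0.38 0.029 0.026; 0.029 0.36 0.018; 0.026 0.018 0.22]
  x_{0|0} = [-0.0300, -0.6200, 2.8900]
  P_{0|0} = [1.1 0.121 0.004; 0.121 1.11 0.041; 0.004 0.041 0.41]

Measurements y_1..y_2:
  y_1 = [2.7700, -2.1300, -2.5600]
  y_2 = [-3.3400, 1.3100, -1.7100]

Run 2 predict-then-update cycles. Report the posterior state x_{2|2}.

step 1: x^-=[-0.2857, -0.3285, 2.8263]  P^-=[0.9257 0.4072 -0.0221; 0.4072 1.6751 0.1182; -0.0221 0.1182 0.4647]  S=[1.2046 0.2443 0.1592; 0.2443 2.1949 0.2288; 0.1592 0.2288 0.7150]  K=[0.6573 0.1885 0.0069; -0.1210 0.7961 0.0868; -0.1001 -0.0266 0.6784]  nu=[2.8171, -1.4957, -5.3283]  x^+=[1.2474, -2.3228, -1.0305]  P^+=[0.2648 0.0370 -0.0264; 0.0370 0.2796 0.0180; -0.0264 0.0180 0.1506]
step 2: x^-=[0.7969, -2.6091, -1.0456]  P^-=[0.2885 0.1086 -0.0300; 0.1086 0.5679 0.0486; -0.0300 0.0486 0.2155]  S=[0.6439 0.0712 0.0461; 0.0712 0.9703 0.0828; 0.0461 0.0828 0.4370]  K=[0.3953 0.1403 -0.0131; -0.0839 0.6005 0.0769; -0.0763 -0.0120 0.4933]  nu=[-4.6221, 3.6815, -0.7556]  x^+=[-0.5034, -0.0684, -1.1098]  P^+=[0.1616 0.0309 -0.0198; 0.0309 0.2110 0.0158; -0.0198 0.0158 0.1096]

x_post = [-0.5034, -0.0684, -1.1098]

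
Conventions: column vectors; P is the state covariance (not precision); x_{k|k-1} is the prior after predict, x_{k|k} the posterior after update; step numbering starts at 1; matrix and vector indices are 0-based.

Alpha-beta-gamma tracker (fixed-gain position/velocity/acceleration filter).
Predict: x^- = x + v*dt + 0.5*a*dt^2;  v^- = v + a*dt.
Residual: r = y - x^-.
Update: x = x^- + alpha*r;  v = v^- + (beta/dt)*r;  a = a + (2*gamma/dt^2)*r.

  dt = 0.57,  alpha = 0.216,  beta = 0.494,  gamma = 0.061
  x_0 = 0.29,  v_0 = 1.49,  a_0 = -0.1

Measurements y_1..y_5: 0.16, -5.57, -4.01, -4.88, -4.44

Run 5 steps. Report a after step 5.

step 1: x_pred=1.1231  r=-0.9631  x^+=0.9150  v^+=0.5984  a^+=-0.4616
step 2: x_pred=1.1811  r=-6.7511  x^+=-0.2771  v^+=-5.5157  a^+=-2.9967
step 3: x_pred=-3.9079  r=-0.1021  x^+=-3.9300  v^+=-7.3123  a^+=-3.0350
step 4: x_pred=-8.5910  r=3.7110  x^+=-7.7894  v^+=-5.8260  a^+=-1.6415
step 5: x_pred=-11.3769  r=6.9369  x^+=-9.8786  v^+=-0.7497  a^+=0.9633

a_post = 0.9633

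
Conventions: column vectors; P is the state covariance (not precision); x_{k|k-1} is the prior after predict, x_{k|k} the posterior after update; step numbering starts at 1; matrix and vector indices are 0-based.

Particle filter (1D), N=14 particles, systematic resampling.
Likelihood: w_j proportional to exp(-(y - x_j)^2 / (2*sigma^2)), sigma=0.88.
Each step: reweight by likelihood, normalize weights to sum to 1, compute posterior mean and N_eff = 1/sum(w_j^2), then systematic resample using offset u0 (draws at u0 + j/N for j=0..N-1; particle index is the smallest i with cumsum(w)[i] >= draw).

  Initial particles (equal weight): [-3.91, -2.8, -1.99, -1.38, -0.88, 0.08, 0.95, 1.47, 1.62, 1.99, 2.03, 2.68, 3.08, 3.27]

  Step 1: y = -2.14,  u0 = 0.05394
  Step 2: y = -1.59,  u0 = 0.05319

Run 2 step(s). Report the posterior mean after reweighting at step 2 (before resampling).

post_mean = -1.7863

step 1: w=[0.0446, 0.2547, 0.3325, 0.2323, 0.1210, 0.0140, 0.0007, 0.0001, 0.0000, 0.0000, 0.0000, 0.0000, 0.0000, 0.0000]  mean=-1.9744  Neff=4.0613  idx=[1, 1, 1, 1, 2, 2, 2, 2, 2, 3, 3, 3, 4, 4]
step 2: w=[0.0373, 0.0373, 0.0373, 0.0373, 0.0865, 0.0865, 0.0865, 0.0865, 0.0865, 0.0932, 0.0932, 0.0932, 0.0693, 0.0693]  mean=-1.7863  Neff=12.7114  idx=[1, 3, 4, 5, 6, 7, 7, 8, 9, 10, 10, 11, 12, 13]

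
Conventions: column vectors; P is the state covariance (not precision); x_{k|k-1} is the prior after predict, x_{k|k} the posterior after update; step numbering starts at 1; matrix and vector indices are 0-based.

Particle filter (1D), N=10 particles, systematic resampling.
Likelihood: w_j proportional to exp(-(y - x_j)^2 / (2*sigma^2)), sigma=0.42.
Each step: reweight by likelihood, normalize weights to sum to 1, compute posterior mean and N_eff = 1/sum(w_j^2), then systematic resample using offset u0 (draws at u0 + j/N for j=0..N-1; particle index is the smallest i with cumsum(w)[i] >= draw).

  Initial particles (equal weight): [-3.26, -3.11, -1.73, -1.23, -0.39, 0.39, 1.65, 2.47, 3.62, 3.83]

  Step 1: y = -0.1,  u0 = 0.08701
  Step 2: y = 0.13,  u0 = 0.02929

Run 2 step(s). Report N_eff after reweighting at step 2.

step 1: w=[0.0000, 0.0000, 0.0004, 0.0203, 0.5961, 0.3831, 0.0001, 0.0000, 0.0000, 0.0000]  mean=-0.1085  Neff=1.9900  idx=[4, 4, 4, 4, 4, 4, 5, 5, 5, 5]
step 2: w=[0.0763, 0.0763, 0.0763, 0.0763, 0.0763, 0.0763, 0.1356, 0.1356, 0.1356, 0.1356]  mean=0.0329  Neff=9.2225  idx=[0, 1, 3, 4, 5, 6, 7, 8, 8, 9]

N_eff = 9.2225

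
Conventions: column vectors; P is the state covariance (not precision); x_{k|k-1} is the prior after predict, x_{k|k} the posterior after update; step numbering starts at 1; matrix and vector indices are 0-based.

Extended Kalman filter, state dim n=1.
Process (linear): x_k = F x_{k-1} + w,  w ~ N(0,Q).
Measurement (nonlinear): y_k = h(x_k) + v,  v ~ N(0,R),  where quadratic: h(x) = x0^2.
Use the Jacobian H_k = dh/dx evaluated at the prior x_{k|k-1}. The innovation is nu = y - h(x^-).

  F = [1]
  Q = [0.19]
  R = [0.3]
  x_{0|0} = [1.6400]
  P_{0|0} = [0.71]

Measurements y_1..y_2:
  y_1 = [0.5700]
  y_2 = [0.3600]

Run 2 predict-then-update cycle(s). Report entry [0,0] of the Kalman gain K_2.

step 1: x^-=[1.6400]  P^-=[0.9000]  H_jac=[3.2800]  S=[9.9826]  K=[0.2957]  nu=[-2.1196]  x^+=[1.0132]  P^+=[0.0270]
step 2: x^-=[1.0132]  P^-=[0.2170]  H_jac=[2.0264]  S=[1.1913]  K=[0.3692]  nu=[-0.6666]  x^+=[0.7671]  P^+=[0.0547]

K[0,0] = 0.3692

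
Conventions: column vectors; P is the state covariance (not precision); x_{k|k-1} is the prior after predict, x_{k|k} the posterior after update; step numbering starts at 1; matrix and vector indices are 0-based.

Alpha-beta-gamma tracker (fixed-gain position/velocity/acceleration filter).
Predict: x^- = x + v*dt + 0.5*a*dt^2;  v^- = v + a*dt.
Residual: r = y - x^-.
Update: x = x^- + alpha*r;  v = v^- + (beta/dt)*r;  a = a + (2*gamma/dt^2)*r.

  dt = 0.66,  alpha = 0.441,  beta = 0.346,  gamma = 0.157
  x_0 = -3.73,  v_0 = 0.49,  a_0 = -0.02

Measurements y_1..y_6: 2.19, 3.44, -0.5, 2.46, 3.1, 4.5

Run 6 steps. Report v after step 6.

v_post = -5.4897

step 1: x_pred=-3.4110  r=5.6010  x^+=-0.9409  v^+=3.4131  a^+=4.0174
step 2: x_pred=2.1867  r=1.2533  x^+=2.7394  v^+=6.7216  a^+=4.9209
step 3: x_pred=8.2474  r=-8.7474  x^+=4.3898  v^+=5.3836  a^+=-1.3847
step 4: x_pred=7.6414  r=-5.1814  x^+=5.3564  v^+=1.7534  a^+=-5.1196
step 5: x_pred=5.3986  r=-2.2986  x^+=4.3849  v^+=-2.8306  a^+=-6.7766
step 6: x_pred=1.0408  r=3.4592  x^+=2.5663  v^+=-5.4897  a^+=-4.2830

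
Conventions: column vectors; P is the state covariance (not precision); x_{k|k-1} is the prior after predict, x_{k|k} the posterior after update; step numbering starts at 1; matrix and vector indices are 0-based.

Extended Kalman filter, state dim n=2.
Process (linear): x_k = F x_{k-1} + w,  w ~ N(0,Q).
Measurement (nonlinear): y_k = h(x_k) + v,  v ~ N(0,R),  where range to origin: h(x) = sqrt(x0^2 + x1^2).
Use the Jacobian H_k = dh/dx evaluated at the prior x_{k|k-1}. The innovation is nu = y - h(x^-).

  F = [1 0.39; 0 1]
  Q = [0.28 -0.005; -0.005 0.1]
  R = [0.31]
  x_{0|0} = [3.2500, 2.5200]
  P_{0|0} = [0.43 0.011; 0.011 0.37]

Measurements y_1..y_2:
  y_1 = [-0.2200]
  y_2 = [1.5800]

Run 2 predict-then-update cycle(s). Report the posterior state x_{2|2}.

step 1: x^-=[4.2328, 2.5200]  P^-=[0.7749 0.1503; 0.1503 0.4700]  H_jac=[0.8593 0.5116]  S=[1.1372]  K=[0.6531; 0.3250]  nu=[-5.1462]  x^+=[0.8720, 0.8476]  P^+=[0.2898 -0.0911; -0.0911 0.3499]
step 2: x^-=[1.2025, 0.8476]  P^-=[0.5520 0.0404; 0.0404 0.4499]  H_jac=[0.8174 0.5761]  S=[0.8662]  K=[0.5478; 0.3374]  nu=[0.1088]  x^+=[1.2621, 0.8843]  P^+=[0.2921 -0.1197; -0.1197 0.3513]

x_post = [1.2621, 0.8843]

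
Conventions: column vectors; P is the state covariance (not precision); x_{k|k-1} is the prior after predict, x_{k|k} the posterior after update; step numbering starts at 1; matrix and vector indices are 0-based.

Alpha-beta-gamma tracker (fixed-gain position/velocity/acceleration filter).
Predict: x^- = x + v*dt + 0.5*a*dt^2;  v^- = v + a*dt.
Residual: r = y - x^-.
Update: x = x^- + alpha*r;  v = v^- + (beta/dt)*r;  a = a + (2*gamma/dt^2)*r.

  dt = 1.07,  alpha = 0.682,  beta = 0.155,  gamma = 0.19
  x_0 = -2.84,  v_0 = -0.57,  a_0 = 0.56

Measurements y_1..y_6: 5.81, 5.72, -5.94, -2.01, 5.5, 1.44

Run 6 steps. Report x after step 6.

step 1: x_pred=-3.1293  r=8.9393  x^+=2.9673  v^+=1.3241  a^+=3.5270
step 2: x_pred=6.4032  r=-0.6832  x^+=5.9373  v^+=4.9991  a^+=3.3003
step 3: x_pred=13.1755  r=-19.1155  x^+=0.1387  v^+=5.7613  a^+=-3.0443
step 4: x_pred=4.5606  r=-6.5706  x^+=0.0795  v^+=1.5521  a^+=-5.2251
step 5: x_pred=-1.2509  r=6.7509  x^+=3.3532  v^+=-3.0609  a^+=-2.9845
step 6: x_pred=-1.6304  r=3.0704  x^+=0.4636  v^+=-5.8095  a^+=-1.9654

x_post = 0.4636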